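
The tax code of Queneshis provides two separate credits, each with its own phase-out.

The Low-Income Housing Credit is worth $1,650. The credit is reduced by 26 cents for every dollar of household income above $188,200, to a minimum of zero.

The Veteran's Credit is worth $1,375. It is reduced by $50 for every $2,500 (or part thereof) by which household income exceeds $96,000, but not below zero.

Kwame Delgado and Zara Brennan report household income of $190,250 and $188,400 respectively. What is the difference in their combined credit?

$481

Kwame ($190,250): Low-Income Housing Credit: 26% of the $2,050 excess over $188,200 is $533; credit = $1,650 − $533 = $1,117. Veteran's Credit: income exceeds $96,000 by $94,250 → 38 increments × $50 = $1,900 ≥ base, so the credit is $0. total $1,117 + $0 = $1,117
Zara ($188,400): Low-Income Housing Credit: 26% of the $200 excess over $188,200 is $52; credit = $1,650 − $52 = $1,598. Veteran's Credit: income exceeds $96,000 by $92,400 → 37 increments × $50 = $1,850 ≥ base, so the credit is $0. total $1,598 + $0 = $1,598
Difference: |$1,117 − $1,598| = $481.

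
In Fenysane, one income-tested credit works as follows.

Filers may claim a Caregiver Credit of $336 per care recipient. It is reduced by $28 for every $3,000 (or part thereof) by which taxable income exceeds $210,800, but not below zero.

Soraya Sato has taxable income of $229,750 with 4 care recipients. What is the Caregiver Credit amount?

Caregiver Credit: base = 4 × $336 = $1,344. income exceeds $210,800 by $18,950, which is 7 full-or-partial $3,000 increments; reduction = 7 × $28 = $196, leaving $1,148.

$1,148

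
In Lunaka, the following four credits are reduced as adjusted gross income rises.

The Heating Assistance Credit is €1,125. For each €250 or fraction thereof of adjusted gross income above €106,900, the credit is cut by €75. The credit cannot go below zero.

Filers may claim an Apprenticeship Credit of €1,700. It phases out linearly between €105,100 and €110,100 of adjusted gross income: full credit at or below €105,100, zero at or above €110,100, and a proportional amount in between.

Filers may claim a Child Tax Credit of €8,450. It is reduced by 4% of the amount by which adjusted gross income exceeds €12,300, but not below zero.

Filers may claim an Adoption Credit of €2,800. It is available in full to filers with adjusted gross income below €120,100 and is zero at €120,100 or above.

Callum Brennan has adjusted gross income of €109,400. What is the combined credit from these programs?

€7,979

Heating Assistance Credit: income exceeds €106,900 by €2,500, which is 10 full-or-partial €250 increments; reduction = 10 × €75 = €750, leaving €375.
Apprenticeship Credit: €109,400 is €4,300 into a €5,000 phase-out range, leaving 700/5,000 of the credit: €1,700 × 700/5,000 = €238.
Child Tax Credit: 4% of the €97,100 excess over €12,300 is €3,884; credit = €8,450 − €3,884 = €4,566.
Adoption Credit: €109,400 is below the €120,100 cutoff, so the full €2,800 applies.
Total: €375 + €238 + €4,566 + €2,800 = €7,979.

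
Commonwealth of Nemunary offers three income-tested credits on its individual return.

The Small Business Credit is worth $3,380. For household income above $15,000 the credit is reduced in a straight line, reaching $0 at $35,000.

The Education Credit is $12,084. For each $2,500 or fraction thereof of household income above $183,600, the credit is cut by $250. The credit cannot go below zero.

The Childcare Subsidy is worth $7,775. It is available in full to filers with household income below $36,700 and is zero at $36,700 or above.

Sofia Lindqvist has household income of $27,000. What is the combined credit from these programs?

Small Business Credit: $27,000 is $12,000 into a $20,000 phase-out range, leaving 8,000/20,000 of the credit: $3,380 × 8,000/20,000 = $1,352.
Education Credit: $27,000 is at or below the $183,600 threshold, so the full $12,084 applies.
Childcare Subsidy: $27,000 is below the $36,700 cutoff, so the full $7,775 applies.
Total: $1,352 + $12,084 + $7,775 = $21,211.

$21,211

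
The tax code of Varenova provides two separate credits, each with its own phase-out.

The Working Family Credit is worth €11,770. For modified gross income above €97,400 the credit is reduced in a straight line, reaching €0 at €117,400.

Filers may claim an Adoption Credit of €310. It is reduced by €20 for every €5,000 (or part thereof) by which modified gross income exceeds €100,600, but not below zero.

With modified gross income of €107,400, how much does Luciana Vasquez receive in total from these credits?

€6,155

Working Family Credit: €107,400 is €10,000 into a €20,000 phase-out range, leaving 10,000/20,000 of the credit: €11,770 × 10,000/20,000 = €5,885.
Adoption Credit: income exceeds €100,600 by €6,800, which is 2 full-or-partial €5,000 increments; reduction = 2 × €20 = €40, leaving €270.
Total: €5,885 + €270 = €6,155.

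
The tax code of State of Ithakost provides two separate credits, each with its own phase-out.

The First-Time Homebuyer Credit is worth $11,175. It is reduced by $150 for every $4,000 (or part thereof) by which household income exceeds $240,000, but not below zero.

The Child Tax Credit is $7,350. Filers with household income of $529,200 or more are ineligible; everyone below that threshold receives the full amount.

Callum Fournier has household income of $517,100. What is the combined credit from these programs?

First-Time Homebuyer Credit: income exceeds $240,000 by $277,100, which is 70 full-or-partial $4,000 increments; reduction = 70 × $150 = $10,500, leaving $675.
Child Tax Credit: $517,100 is below the $529,200 cutoff, so the full $7,350 applies.
Total: $675 + $7,350 = $8,025.

$8,025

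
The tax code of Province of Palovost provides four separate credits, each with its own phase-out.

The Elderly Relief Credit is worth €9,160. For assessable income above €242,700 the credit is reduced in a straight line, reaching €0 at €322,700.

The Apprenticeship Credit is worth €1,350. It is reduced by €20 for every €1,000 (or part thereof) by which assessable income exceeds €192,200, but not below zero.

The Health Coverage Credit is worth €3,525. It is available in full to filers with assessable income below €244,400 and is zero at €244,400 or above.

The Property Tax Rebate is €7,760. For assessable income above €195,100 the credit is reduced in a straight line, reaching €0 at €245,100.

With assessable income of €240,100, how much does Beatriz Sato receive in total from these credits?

Elderly Relief Credit: €240,100 is at or below the €242,700 threshold, so the full €9,160 applies.
Apprenticeship Credit: income exceeds €192,200 by €47,900, which is 48 full-or-partial €1,000 increments; reduction = 48 × €20 = €960, leaving €390.
Health Coverage Credit: €240,100 is below the €244,400 cutoff, so the full €3,525 applies.
Property Tax Rebate: €240,100 is €45,000 into a €50,000 phase-out range, leaving 5,000/50,000 of the credit: €7,760 × 5,000/50,000 = €776.
Total: €9,160 + €390 + €3,525 + €776 = €13,851.

€13,851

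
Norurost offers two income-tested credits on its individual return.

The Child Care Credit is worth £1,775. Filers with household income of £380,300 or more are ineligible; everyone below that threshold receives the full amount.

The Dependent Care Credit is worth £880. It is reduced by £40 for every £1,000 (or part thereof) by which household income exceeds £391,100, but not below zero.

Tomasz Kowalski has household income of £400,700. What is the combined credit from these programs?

£480

Child Care Credit: £400,700 meets or exceeds the £380,300 cutoff, so the credit is £0.
Dependent Care Credit: income exceeds £391,100 by £9,600, which is 10 full-or-partial £1,000 increments; reduction = 10 × £40 = £400, leaving £480.
Total: £0 + £480 = £480.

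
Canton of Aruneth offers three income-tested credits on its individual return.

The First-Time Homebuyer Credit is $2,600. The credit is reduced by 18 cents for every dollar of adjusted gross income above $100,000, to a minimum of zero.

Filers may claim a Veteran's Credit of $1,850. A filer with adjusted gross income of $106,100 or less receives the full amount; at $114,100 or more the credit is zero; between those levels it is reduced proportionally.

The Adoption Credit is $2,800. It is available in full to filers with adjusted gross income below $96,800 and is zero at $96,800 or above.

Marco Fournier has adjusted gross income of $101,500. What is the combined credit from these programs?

$4,180

First-Time Homebuyer Credit: 18% of the $1,500 excess over $100,000 is $270; credit = $2,600 − $270 = $2,330.
Veteran's Credit: $101,500 is at or below the $106,100 threshold, so the full $1,850 applies.
Adoption Credit: $101,500 meets or exceeds the $96,800 cutoff, so the credit is $0.
Total: $2,330 + $1,850 + $0 = $4,180.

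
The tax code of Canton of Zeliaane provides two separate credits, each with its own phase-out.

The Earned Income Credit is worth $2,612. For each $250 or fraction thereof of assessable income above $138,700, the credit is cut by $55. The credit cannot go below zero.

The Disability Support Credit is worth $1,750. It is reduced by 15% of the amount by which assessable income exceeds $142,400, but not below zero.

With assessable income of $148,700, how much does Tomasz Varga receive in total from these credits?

$1,217

Earned Income Credit: income exceeds $138,700 by $10,000, which is 40 full-or-partial $250 increments; reduction = 40 × $55 = $2,200, leaving $412.
Disability Support Credit: 15% of the $6,300 excess over $142,400 is $945; credit = $1,750 − $945 = $805.
Total: $412 + $805 = $1,217.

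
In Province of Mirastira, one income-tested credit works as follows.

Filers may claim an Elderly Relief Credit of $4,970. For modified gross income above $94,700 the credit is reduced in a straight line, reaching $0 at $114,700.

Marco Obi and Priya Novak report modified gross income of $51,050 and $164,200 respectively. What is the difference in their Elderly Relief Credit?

$4,970

Marco ($51,050): Elderly Relief Credit: $51,050 is at or below the $94,700 threshold, so the full $4,970 applies.
Priya ($164,200): Elderly Relief Credit: $164,200 is at or above $114,700, so the credit is $0.
Difference: |$4,970 − $0| = $4,970.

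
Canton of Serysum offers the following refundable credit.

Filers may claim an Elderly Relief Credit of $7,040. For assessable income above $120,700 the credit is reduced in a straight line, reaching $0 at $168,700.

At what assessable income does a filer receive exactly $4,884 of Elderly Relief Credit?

$4,884 is 4,884/7,040 of the full $7,040, so 2,156/7,040 of the $48,000 range has been used: income = $120,700 + $48,000 × 2,156/7,040 = $135,400.

$135,400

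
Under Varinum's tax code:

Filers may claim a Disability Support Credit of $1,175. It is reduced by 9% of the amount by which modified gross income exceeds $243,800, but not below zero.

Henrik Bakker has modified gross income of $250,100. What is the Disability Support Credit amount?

Disability Support Credit: 9% of the $6,300 excess over $243,800 is $567; credit = $1,175 − $567 = $608.

$608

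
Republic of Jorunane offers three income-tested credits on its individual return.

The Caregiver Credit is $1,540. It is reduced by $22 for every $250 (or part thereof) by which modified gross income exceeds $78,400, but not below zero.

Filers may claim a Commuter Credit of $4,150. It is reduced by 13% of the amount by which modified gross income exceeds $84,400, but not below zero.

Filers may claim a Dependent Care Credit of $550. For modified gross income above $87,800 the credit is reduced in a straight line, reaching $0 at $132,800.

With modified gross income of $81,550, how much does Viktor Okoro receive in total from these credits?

$5,954

Caregiver Credit: income exceeds $78,400 by $3,150, which is 13 full-or-partial $250 increments; reduction = 13 × $22 = $286, leaving $1,254.
Commuter Credit: $81,550 is at or below the $84,400 threshold, so the full $4,150 applies.
Dependent Care Credit: $81,550 is at or below the $87,800 threshold, so the full $550 applies.
Total: $1,254 + $4,150 + $550 = $5,954.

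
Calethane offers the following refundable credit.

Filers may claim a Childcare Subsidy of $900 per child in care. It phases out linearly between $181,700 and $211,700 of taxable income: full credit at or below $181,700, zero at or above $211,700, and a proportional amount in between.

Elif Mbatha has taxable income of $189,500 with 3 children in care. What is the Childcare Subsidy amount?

Childcare Subsidy: base = 3 × $900 = $2,700. $189,500 is $7,800 into a $30,000 phase-out range, leaving 22,200/30,000 of the credit: $2,700 × 22,200/30,000 = $1,998.

$1,998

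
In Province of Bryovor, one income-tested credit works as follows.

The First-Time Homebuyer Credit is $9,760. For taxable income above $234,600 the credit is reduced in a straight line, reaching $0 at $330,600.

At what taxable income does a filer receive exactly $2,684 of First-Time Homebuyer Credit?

$2,684 is 2,684/9,760 of the full $9,760, so 7,076/9,760 of the $96,000 range has been used: income = $234,600 + $96,000 × 7,076/9,760 = $304,200.

$304,200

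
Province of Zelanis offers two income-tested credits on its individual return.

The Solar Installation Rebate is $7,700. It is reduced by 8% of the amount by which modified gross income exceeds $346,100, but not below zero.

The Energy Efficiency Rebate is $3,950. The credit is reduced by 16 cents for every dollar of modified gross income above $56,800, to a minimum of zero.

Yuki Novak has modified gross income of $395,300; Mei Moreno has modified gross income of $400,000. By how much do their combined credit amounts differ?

Yuki ($395,300): Solar Installation Rebate: 8% of the $49,200 excess over $346,100 is $3,936; credit = $7,700 − $3,936 = $3,764. Energy Efficiency Rebate: 16% of the $338,500 excess over $56,800 is $54,160 ≥ base, so the credit is $0. total $3,764 + $0 = $3,764
Mei ($400,000): Solar Installation Rebate: 8% of the $53,900 excess over $346,100 is $4,312; credit = $7,700 − $4,312 = $3,388. Energy Efficiency Rebate: 16% of the $343,200 excess over $56,800 is $54,912 ≥ base, so the credit is $0. total $3,388 + $0 = $3,388
Difference: |$3,764 − $3,388| = $376.

$376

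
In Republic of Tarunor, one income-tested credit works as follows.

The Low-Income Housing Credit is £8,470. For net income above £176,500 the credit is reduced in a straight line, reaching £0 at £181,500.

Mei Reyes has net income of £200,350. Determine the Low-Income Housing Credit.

Low-Income Housing Credit: £200,350 is at or above £181,500, so the credit is £0.

£0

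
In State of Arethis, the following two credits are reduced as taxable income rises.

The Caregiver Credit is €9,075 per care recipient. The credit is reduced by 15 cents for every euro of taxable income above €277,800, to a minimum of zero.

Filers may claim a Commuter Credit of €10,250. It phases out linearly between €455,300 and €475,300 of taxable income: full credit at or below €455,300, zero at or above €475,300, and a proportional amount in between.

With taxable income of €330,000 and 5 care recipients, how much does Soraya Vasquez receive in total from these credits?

Caregiver Credit: base = 5 × €9,075 = €45,375. 15% of the €52,200 excess over €277,800 is €7,830; credit = €45,375 − €7,830 = €37,545.
Commuter Credit: €330,000 is at or below the €455,300 threshold, so the full €10,250 applies.
Total: €37,545 + €10,250 = €47,795.

€47,795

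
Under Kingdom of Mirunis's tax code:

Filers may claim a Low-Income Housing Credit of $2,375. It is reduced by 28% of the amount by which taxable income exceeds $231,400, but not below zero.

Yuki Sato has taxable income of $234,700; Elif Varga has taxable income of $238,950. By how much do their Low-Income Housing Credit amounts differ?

Yuki ($234,700): Low-Income Housing Credit: 28% of the $3,300 excess over $231,400 is $924; credit = $2,375 − $924 = $1,451.
Elif ($238,950): Low-Income Housing Credit: 28% of the $7,550 excess over $231,400 is $2,114; credit = $2,375 − $2,114 = $261.
Difference: |$1,451 − $261| = $1,190.

$1,190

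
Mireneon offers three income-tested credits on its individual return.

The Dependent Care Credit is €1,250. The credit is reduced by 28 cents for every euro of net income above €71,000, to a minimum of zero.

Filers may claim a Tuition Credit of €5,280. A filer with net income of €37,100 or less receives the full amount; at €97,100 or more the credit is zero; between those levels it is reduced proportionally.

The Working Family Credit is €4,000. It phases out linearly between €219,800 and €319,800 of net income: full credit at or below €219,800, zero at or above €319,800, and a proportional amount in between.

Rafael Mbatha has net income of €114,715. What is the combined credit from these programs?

€4,000

Dependent Care Credit: 28% of the €43,715 excess over €71,000 is €12,240.20 ≥ base, so the credit is €0.
Tuition Credit: €114,715 is at or above €97,100, so the credit is €0.
Working Family Credit: €114,715 is at or below the €219,800 threshold, so the full €4,000 applies.
Total: €0 + €0 + €4,000 = €4,000.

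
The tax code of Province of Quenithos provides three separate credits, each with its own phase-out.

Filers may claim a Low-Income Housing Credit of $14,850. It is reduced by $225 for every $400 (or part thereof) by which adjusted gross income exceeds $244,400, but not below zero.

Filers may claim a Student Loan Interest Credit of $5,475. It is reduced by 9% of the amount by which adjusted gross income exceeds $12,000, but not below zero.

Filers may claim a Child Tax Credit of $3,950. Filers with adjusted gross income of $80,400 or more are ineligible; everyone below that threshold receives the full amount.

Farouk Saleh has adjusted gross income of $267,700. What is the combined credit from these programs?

Low-Income Housing Credit: income exceeds $244,400 by $23,300, which is 59 full-or-partial $400 increments; reduction = 59 × $225 = $13,275, leaving $1,575.
Student Loan Interest Credit: 9% of the $255,700 excess over $12,000 is $23,013 ≥ base, so the credit is $0.
Child Tax Credit: $267,700 meets or exceeds the $80,400 cutoff, so the credit is $0.
Total: $1,575 + $0 + $0 = $1,575.

$1,575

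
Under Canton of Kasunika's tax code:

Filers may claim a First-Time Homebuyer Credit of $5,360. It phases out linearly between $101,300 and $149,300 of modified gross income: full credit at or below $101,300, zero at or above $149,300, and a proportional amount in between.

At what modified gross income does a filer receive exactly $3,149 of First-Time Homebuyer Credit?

$121,100

$3,149 is 3,149/5,360 of the full $5,360, so 2,211/5,360 of the $48,000 range has been used: income = $101,300 + $48,000 × 2,211/5,360 = $121,100.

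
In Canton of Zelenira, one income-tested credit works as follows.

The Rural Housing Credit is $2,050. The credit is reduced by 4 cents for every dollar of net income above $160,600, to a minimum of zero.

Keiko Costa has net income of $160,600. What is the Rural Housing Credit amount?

Rural Housing Credit: $160,600 is at or below the $160,600 threshold, so the full $2,050 applies.

$2,050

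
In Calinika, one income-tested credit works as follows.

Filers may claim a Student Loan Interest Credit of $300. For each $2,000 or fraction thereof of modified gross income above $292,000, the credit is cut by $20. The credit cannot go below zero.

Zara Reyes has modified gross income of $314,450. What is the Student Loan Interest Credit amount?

Student Loan Interest Credit: income exceeds $292,000 by $22,450, which is 12 full-or-partial $2,000 increments; reduction = 12 × $20 = $240, leaving $60.

$60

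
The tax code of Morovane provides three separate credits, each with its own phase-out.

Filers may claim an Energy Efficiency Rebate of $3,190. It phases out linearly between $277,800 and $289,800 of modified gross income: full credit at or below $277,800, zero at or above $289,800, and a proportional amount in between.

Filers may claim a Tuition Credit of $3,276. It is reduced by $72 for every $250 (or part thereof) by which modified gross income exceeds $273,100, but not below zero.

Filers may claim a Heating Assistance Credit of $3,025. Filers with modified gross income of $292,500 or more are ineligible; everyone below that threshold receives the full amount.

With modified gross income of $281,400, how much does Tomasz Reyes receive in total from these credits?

$6,086

Energy Efficiency Rebate: $281,400 is $3,600 into a $12,000 phase-out range, leaving 8,400/12,000 of the credit: $3,190 × 8,400/12,000 = $2,233.
Tuition Credit: income exceeds $273,100 by $8,300, which is 34 full-or-partial $250 increments; reduction = 34 × $72 = $2,448, leaving $828.
Heating Assistance Credit: $281,400 is below the $292,500 cutoff, so the full $3,025 applies.
Total: $2,233 + $828 + $3,025 = $6,086.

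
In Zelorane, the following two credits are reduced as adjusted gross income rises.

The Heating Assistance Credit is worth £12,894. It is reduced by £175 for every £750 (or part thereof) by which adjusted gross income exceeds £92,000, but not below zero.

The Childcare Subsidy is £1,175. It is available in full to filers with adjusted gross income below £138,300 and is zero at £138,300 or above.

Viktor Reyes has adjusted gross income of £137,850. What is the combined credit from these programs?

Heating Assistance Credit: income exceeds £92,000 by £45,850, which is 62 full-or-partial £750 increments; reduction = 62 × £175 = £10,850, leaving £2,044.
Childcare Subsidy: £137,850 is below the £138,300 cutoff, so the full £1,175 applies.
Total: £2,044 + £1,175 = £3,219.

£3,219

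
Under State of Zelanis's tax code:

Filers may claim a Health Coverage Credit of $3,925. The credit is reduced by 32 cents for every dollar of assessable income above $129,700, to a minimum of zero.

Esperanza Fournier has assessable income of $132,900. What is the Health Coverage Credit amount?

$2,901

Health Coverage Credit: 32% of the $3,200 excess over $129,700 is $1,024; credit = $3,925 − $1,024 = $2,901.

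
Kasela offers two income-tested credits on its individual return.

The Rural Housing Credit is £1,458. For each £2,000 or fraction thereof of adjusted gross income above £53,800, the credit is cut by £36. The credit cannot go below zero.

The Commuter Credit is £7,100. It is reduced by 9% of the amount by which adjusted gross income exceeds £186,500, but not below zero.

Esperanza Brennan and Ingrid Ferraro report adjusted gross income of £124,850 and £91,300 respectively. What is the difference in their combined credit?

£612

Esperanza (£124,850): Rural Housing Credit: income exceeds £53,800 by £71,050, which is 36 full-or-partial £2,000 increments; reduction = 36 × £36 = £1,296, leaving £162. Commuter Credit: £124,850 is at or below the £186,500 threshold, so the full £7,100 applies. total £162 + £7,100 = £7,262
Ingrid (£91,300): Rural Housing Credit: income exceeds £53,800 by £37,500, which is 19 full-or-partial £2,000 increments; reduction = 19 × £36 = £684, leaving £774. Commuter Credit: £91,300 is at or below the £186,500 threshold, so the full £7,100 applies. total £774 + £7,100 = £7,874
Difference: |£7,262 − £7,874| = £612.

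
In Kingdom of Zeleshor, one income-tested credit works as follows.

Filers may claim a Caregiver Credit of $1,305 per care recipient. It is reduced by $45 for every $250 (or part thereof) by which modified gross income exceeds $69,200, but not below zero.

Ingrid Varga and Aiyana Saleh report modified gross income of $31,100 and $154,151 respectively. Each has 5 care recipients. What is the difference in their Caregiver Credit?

$6,525

Ingrid ($31,100): Caregiver Credit: base = 5 × $1,305 = $6,525. $31,100 is at or below the $69,200 threshold, so the full $6,525 applies.
Aiyana ($154,151): Caregiver Credit: base = 5 × $1,305 = $6,525. income exceeds $69,200 by $84,951 → 340 increments × $45 = $15,300 ≥ base, so the credit is $0.
Difference: |$6,525 − $0| = $6,525.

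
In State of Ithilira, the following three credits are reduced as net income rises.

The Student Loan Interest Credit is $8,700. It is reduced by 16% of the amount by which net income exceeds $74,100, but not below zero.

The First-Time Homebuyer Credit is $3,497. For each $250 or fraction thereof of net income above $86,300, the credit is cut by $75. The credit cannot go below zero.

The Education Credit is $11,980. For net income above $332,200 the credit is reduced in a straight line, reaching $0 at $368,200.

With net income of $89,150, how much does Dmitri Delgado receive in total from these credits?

$20,869

Student Loan Interest Credit: 16% of the $15,050 excess over $74,100 is $2,408; credit = $8,700 − $2,408 = $6,292.
First-Time Homebuyer Credit: income exceeds $86,300 by $2,850, which is 12 full-or-partial $250 increments; reduction = 12 × $75 = $900, leaving $2,597.
Education Credit: $89,150 is at or below the $332,200 threshold, so the full $11,980 applies.
Total: $6,292 + $2,597 + $11,980 = $20,869.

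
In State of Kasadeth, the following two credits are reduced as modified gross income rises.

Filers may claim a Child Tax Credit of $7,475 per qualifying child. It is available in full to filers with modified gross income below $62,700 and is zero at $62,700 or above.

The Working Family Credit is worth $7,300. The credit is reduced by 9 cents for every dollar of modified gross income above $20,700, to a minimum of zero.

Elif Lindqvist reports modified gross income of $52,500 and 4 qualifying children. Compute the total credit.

$34,338

Child Tax Credit: base = 4 × $7,475 = $29,900. $52,500 is below the $62,700 cutoff, so the full $29,900 applies.
Working Family Credit: 9% of the $31,800 excess over $20,700 is $2,862; credit = $7,300 − $2,862 = $4,438.
Total: $29,900 + $4,438 = $34,338.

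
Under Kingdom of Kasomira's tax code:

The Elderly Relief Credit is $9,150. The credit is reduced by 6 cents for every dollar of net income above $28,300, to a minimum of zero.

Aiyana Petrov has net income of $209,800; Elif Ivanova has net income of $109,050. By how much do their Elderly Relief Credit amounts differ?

$4,305

Aiyana ($209,800): Elderly Relief Credit: 6% of the $181,500 excess over $28,300 is $10,890 ≥ base, so the credit is $0.
Elif ($109,050): Elderly Relief Credit: 6% of the $80,750 excess over $28,300 is $4,845; credit = $9,150 − $4,845 = $4,305.
Difference: |$0 − $4,305| = $4,305.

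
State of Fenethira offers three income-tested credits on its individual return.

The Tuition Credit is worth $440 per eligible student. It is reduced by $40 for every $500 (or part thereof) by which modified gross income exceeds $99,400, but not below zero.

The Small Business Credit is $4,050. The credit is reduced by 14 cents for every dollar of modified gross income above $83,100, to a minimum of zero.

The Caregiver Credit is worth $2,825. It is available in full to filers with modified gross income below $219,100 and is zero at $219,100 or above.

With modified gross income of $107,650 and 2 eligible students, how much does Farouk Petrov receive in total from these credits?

$3,638

Tuition Credit: base = 2 × $440 = $880. income exceeds $99,400 by $8,250, which is 17 full-or-partial $500 increments; reduction = 17 × $40 = $680, leaving $200.
Small Business Credit: 14% of the $24,550 excess over $83,100 is $3,437; credit = $4,050 − $3,437 = $613.
Caregiver Credit: $107,650 is below the $219,100 cutoff, so the full $2,825 applies.
Total: $200 + $613 + $2,825 = $3,638.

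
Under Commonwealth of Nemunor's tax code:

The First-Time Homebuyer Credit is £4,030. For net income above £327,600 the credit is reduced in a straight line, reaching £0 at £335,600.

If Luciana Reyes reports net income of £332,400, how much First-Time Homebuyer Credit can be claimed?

First-Time Homebuyer Credit: £332,400 is £4,800 into a £8,000 phase-out range, leaving 3,200/8,000 of the credit: £4,030 × 3,200/8,000 = £1,612.

£1,612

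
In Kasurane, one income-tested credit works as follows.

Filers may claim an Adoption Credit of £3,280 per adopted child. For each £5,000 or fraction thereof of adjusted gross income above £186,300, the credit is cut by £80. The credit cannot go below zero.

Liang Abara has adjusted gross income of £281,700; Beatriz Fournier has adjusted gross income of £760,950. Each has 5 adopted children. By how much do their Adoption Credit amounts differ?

£7,600

Liang (£281,700): Adoption Credit: base = 5 × £3,280 = £16,400. income exceeds £186,300 by £95,400, which is 20 full-or-partial £5,000 increments; reduction = 20 × £80 = £1,600, leaving £14,800.
Beatriz (£760,950): Adoption Credit: base = 5 × £3,280 = £16,400. income exceeds £186,300 by £574,650, which is 115 full-or-partial £5,000 increments; reduction = 115 × £80 = £9,200, leaving £7,200.
Difference: |£14,800 − £7,200| = £7,600.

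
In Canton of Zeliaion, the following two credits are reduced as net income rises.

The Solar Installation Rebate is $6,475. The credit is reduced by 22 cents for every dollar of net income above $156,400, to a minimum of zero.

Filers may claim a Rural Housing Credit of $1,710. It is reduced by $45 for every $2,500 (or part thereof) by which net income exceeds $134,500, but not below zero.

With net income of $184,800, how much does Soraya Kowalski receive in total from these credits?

$992

Solar Installation Rebate: 22% of the $28,400 excess over $156,400 is $6,248; credit = $6,475 − $6,248 = $227.
Rural Housing Credit: income exceeds $134,500 by $50,300, which is 21 full-or-partial $2,500 increments; reduction = 21 × $45 = $945, leaving $765.
Total: $227 + $765 = $992.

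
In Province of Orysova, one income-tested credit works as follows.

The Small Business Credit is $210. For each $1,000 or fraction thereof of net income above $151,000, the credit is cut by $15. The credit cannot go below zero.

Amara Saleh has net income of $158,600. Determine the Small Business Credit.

Small Business Credit: income exceeds $151,000 by $7,600, which is 8 full-or-partial $1,000 increments; reduction = 8 × $15 = $120, leaving $90.

$90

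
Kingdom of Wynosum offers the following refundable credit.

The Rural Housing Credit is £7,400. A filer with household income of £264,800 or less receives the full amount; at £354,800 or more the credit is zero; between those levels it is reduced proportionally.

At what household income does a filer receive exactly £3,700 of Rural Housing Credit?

£309,800

£3,700 is 3,700/7,400 of the full £7,400, so 3,700/7,400 of the £90,000 range has been used: income = £264,800 + £90,000 × 3,700/7,400 = £309,800.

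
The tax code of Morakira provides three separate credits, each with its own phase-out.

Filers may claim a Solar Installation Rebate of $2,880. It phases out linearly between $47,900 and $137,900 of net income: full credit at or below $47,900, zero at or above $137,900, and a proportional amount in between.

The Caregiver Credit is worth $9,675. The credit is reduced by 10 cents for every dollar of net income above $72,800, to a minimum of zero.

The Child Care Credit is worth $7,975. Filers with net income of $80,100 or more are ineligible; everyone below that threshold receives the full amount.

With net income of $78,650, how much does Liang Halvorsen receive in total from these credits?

$18,961

Solar Installation Rebate: $78,650 is $30,750 into a $90,000 phase-out range, leaving 59,250/90,000 of the credit: $2,880 × 59,250/90,000 = $1,896.
Caregiver Credit: 10% of the $5,850 excess over $72,800 is $585; credit = $9,675 − $585 = $9,090.
Child Care Credit: $78,650 is below the $80,100 cutoff, so the full $7,975 applies.
Total: $1,896 + $9,090 + $7,975 = $18,961.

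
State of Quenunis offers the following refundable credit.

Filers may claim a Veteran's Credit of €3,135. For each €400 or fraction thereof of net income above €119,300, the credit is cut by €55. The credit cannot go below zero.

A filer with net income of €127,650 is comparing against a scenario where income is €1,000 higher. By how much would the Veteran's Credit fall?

€165

At €127,650 — income exceeds €119,300 by €8,350, which is 21 full-or-partial €400 increments; reduction = 21 × €55 = €1,155, leaving €1,980.
At €128,650 — income exceeds €119,300 by €9,350, which is 24 full-or-partial €400 increments; reduction = 24 × €55 = €1,320, leaving €1,815.
Lost: €1,980 − €1,815 = €165.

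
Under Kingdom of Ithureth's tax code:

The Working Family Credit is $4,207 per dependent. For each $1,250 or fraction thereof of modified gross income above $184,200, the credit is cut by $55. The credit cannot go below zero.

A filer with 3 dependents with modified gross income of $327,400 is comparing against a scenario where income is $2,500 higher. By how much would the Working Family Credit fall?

$110

At $327,400 — base = 3 × $4,207 = $12,621. income exceeds $184,200 by $143,200, which is 115 full-or-partial $1,250 increments; reduction = 115 × $55 = $6,325, leaving $6,296.
At $329,900 — base = 3 × $4,207 = $12,621. income exceeds $184,200 by $145,700, which is 117 full-or-partial $1,250 increments; reduction = 117 × $55 = $6,435, leaving $6,186.
Lost: $6,296 − $6,186 = $110.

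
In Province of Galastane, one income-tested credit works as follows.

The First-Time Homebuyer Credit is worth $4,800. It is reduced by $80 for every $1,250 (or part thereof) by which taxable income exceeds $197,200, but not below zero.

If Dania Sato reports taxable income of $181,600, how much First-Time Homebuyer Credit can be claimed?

First-Time Homebuyer Credit: $181,600 is at or below the $197,200 threshold, so the full $4,800 applies.

$4,800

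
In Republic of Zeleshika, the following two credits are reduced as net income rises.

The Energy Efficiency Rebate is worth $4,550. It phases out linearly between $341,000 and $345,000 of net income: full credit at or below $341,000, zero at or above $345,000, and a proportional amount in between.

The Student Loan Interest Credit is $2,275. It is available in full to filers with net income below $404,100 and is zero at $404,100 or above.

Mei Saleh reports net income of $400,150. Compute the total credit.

$2,275

Energy Efficiency Rebate: $400,150 is at or above $345,000, so the credit is $0.
Student Loan Interest Credit: $400,150 is below the $404,100 cutoff, so the full $2,275 applies.
Total: $0 + $2,275 = $2,275.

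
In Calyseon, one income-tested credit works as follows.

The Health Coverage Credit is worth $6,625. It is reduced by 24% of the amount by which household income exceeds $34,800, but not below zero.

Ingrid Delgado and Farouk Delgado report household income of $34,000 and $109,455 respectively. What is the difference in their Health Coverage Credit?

Ingrid ($34,000): Health Coverage Credit: $34,000 is at or below the $34,800 threshold, so the full $6,625 applies.
Farouk ($109,455): Health Coverage Credit: 24% of the $74,655 excess over $34,800 is $17,917.20 ≥ base, so the credit is $0.
Difference: |$6,625 − $0| = $6,625.

$6,625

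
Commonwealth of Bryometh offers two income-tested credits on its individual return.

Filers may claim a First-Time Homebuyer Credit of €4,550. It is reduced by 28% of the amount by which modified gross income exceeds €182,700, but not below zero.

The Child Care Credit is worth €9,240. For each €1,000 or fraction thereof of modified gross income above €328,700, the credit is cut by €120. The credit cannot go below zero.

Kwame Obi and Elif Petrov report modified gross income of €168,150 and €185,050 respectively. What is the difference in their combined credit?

Kwame (€168,150): First-Time Homebuyer Credit: €168,150 is at or below the €182,700 threshold, so the full €4,550 applies. Child Care Credit: €168,150 is at or below the €328,700 threshold, so the full €9,240 applies. total €4,550 + €9,240 = €13,790
Elif (€185,050): First-Time Homebuyer Credit: 28% of the €2,350 excess over €182,700 is €658; credit = €4,550 − €658 = €3,892. Child Care Credit: €185,050 is at or below the €328,700 threshold, so the full €9,240 applies. total €3,892 + €9,240 = €13,132
Difference: |€13,790 − €13,132| = €658.

€658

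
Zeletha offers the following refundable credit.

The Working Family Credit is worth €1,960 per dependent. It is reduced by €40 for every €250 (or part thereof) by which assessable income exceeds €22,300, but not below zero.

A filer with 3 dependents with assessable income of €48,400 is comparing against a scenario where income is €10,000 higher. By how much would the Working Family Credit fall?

At €48,400 — base = 3 × €1,960 = €5,880. income exceeds €22,300 by €26,100, which is 105 full-or-partial €250 increments; reduction = 105 × €40 = €4,200, leaving €1,680.
At €58,400 — base = 3 × €1,960 = €5,880. income exceeds €22,300 by €36,100, which is 145 full-or-partial €250 increments; reduction = 145 × €40 = €5,800, leaving €80.
Lost: €1,680 − €80 = €1,600.

€1,600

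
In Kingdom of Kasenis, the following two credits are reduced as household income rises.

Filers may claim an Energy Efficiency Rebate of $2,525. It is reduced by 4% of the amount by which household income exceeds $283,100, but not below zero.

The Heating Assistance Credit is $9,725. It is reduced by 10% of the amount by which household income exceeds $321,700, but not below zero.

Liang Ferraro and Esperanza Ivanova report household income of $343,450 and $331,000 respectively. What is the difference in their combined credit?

Liang ($343,450): Energy Efficiency Rebate: 4% of the $60,350 excess over $283,100 is $2,414; credit = $2,525 − $2,414 = $111. Heating Assistance Credit: 10% of the $21,750 excess over $321,700 is $2,175; credit = $9,725 − $2,175 = $7,550. total $111 + $7,550 = $7,661
Esperanza ($331,000): Energy Efficiency Rebate: 4% of the $47,900 excess over $283,100 is $1,916; credit = $2,525 − $1,916 = $609. Heating Assistance Credit: 10% of the $9,300 excess over $321,700 is $930; credit = $9,725 − $930 = $8,795. total $609 + $8,795 = $9,404
Difference: |$7,661 − $9,404| = $1,743.

$1,743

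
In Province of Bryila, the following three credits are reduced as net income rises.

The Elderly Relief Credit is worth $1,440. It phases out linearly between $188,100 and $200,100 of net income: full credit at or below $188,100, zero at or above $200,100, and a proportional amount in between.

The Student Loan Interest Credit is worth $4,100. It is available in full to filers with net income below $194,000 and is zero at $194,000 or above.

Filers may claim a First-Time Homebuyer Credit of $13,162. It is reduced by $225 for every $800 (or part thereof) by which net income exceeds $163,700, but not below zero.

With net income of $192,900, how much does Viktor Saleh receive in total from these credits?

$9,801

Elderly Relief Credit: $192,900 is $4,800 into a $12,000 phase-out range, leaving 7,200/12,000 of the credit: $1,440 × 7,200/12,000 = $864.
Student Loan Interest Credit: $192,900 is below the $194,000 cutoff, so the full $4,100 applies.
First-Time Homebuyer Credit: income exceeds $163,700 by $29,200, which is 37 full-or-partial $800 increments; reduction = 37 × $225 = $8,325, leaving $4,837.
Total: $864 + $4,100 + $4,837 = $9,801.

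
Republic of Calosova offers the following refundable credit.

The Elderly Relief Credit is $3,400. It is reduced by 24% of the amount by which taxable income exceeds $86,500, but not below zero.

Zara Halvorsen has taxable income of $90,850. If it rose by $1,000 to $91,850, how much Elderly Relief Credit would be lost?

$240

At $90,850 — 24% of the $4,350 excess over $86,500 is $1,044; credit = $3,400 − $1,044 = $2,356.
At $91,850 — 24% of the $5,350 excess over $86,500 is $1,284; credit = $3,400 − $1,284 = $2,116.
Lost: $2,356 − $2,116 = $240.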